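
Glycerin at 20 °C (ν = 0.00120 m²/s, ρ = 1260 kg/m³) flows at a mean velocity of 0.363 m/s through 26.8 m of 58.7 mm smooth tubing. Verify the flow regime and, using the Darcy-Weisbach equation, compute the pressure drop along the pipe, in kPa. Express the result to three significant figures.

Δp ≈ 137 kPa

Re = VD/ν = 0.363·0.05870/0.00120 = 17.8 → laminar (Re < 2300)
f = 64/Re = 3.604
h_f = f(L/D)V²/(2g) = 3.604·(26.8/0.05870)·0.363²/(2·9.81) = 11.05 m
Δp = ρg·h_f = 1260·9.81·11.05 = 136.6 kPa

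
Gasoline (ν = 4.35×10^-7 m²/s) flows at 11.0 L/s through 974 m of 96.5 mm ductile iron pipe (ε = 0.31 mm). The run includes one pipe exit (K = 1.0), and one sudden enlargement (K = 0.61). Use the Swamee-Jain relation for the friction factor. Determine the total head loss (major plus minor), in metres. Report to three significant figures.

H_L ≈ 31.8 m

V = 4Q/(πD²) = 1.504 m/s; V²/2g = 0.1153 m
Re = 3.34×10^5, ε/D = 0.00321 → f = 0.02720 (Swamee-Jain)
Major: h_f = f(L/D)·V²/2g = 0.02720·10093·0.1153 = 31.65 m
Minor: ΣK = 1.61; h_m = ΣK·V²/2g = 0.1856 m
Total H_L = 31.65 + 0.1856 = 31.84 m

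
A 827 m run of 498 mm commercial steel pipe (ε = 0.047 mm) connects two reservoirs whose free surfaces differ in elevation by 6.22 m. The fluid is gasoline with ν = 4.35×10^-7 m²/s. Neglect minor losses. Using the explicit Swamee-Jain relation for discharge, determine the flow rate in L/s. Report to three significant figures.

Swamee-Jain (Type II): Q = -0.965·√(gD⁵h_f/L)·ln[ε/(3.7D) + √(3.17ν²L/(gD³h_f))]
√(gD⁵h_f/L) = √(9.81·0.498⁵·6.22/827) = 0.04754
ε/(3.7D) = 2.55×10^-5; √(3.17ν²L/(gD³h_f)) = 8.11×10^-6
Q = -0.965·0.04754·ln(3.362×10^-5) = 0.4725 m³/s
Check: V = 2.43 m/s, Re = 2.78×10^6, f = 0.01256, h_f = 6.26 m ≈ 6.22 m ✓

Q ≈ 473 L/s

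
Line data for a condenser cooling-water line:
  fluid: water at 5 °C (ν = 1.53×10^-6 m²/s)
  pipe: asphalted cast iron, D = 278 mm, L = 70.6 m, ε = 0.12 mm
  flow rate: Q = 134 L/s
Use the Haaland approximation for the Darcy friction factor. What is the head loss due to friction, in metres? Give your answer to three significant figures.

h_f ≈ 1.09 m

V = 4Q/(πD²) = 4·0.134/(π·0.278²) = 2.208 m/s
Re = VD/ν = 2.208·0.278/1.53×10^-6 = 4.01×10^5 → turbulent
ε/D = 0.12/278 = 4.32×10^-4
Haaland: f = 0.01733
h_f = f(L/D)V²/(2g) = 0.01733·(70.6/0.278)·2.208²/(2·9.81) = 1.093 m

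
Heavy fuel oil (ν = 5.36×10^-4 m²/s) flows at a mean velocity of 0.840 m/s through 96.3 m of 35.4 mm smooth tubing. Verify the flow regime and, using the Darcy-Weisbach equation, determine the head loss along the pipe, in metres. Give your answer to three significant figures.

Re = VD/ν = 0.840·0.03540/5.36×10^-4 = 55.5 → laminar (Re < 2300)
f = 64/Re = 1.154
h_f = f(L/D)V²/(2g) = 1.154·(96.3/0.03540)·0.840²/(2·9.81) = 112.9 m

h_f ≈ 113 m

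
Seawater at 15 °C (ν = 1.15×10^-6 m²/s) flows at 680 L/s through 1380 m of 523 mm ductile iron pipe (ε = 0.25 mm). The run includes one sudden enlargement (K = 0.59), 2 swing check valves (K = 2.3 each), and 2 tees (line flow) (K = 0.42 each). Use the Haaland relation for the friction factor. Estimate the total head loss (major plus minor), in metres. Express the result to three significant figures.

H_L ≈ 25.8 m

V = 4Q/(πD²) = 3.165 m/s; V²/2g = 0.5107 m
Re = 1.44×10^6, ε/D = 4.78×10^-4 → f = 0.01689 (Haaland)
Major: h_f = f(L/D)·V²/2g = 0.01689·2639·0.5107 = 22.75 m
Minor: ΣK = 6.03; h_m = ΣK·V²/2g = 3.079 m
Total H_L = 22.75 + 3.079 = 25.83 m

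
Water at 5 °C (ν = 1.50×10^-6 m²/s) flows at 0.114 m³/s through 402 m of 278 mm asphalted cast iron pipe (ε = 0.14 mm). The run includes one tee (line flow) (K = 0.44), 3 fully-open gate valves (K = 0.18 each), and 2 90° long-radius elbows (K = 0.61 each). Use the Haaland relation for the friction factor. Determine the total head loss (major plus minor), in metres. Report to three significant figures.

H_L ≈ 5.06 m

V = 4Q/(πD²) = 1.878 m/s; V²/2g = 0.1798 m
Re = 3.48×10^5, ε/D = 5.04×10^-4 → f = 0.01793 (Haaland)
Major: h_f = f(L/D)·V²/2g = 0.01793·1446·0.1798 = 4.661 m
Minor: ΣK = 2.20; h_m = ΣK·V²/2g = 0.3955 m
Total H_L = 4.661 + 0.3955 = 5.057 m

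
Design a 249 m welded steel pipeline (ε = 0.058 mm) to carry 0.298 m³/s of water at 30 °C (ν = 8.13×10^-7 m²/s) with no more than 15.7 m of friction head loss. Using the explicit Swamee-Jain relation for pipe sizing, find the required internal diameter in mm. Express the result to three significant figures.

D ≈ 283 mm

Swamee-Jain (Type III): D = 0.66·[ε^1.25·(LQ²/(gh_f))^4.75 + ν·Q^9.4·(L/(gh_f))^5.2]^0.04
LQ²/(gh_f) = 0.1436; L/(gh_f) = 1.617
Term 1 = ε^1.25·(…)^4.75 = 5.02×10^-10; Term 2 = ν·Q^9.4·(…)^5.2 = 1.13×10^-10
D = 0.66·(5.02×10^-10 + 1.13×10^-10)^0.04 = 0.2825 m = 283 mm
Check: V = 4.75 m/s, Re = 1.65×10^6, f = 0.01448, h_f = 14.7 m ≈ 15.7 m ✓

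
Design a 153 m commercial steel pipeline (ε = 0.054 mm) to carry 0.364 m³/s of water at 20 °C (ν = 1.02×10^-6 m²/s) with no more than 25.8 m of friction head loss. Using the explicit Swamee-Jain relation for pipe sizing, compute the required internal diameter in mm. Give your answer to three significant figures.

Swamee-Jain (Type III): D = 0.66·[ε^1.25·(LQ²/(gh_f))^4.75 + ν·Q^9.4·(L/(gh_f))^5.2]^0.04
LQ²/(gh_f) = 0.08010; L/(gh_f) = 0.6045
Term 1 = ε^1.25·(…)^4.75 = 2.87×10^-11; Term 2 = ν·Q^9.4·(…)^5.2 = 5.58×10^-12
D = 0.66·(2.87×10^-11 + 5.58×10^-12)^0.04 = 0.2517 m = 252 mm
Check: V = 7.31 m/s, Re = 1.80×10^6, f = 0.01454, h_f = 24.1 m ≈ 25.8 m ✓

D ≈ 252 mm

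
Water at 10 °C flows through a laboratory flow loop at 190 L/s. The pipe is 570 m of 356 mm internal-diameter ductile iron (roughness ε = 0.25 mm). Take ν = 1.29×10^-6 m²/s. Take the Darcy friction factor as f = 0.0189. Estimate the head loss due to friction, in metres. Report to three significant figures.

V = 4Q/(πD²) = 4·0.190/(π·0.356²) = 1.909 m/s
h_f = f(L/D)V²/(2g) = 0.01890·(570/0.356)·1.909²/(2·9.81) = 5.620 m

h_f ≈ 5.62 m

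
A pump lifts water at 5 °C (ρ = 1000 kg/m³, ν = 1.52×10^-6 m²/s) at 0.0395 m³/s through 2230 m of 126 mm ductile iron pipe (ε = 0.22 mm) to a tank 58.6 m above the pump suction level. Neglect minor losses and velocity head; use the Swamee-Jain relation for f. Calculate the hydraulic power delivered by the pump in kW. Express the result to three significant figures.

P_hyd ≈ 105 kW

V = 4Q/(πD²) = 3.168 m/s; Re = 2.63×10^5; ε/D = 0.00175; f = 0.02351
h_f = f(L/D)V²/2g = 212.8 m
Total head H = z + h_f = 58.6 + 212.8 = 271.4 m
P_hyd = ρgQH = 1000·9.81·0.0395·271.4 = 105.2 kW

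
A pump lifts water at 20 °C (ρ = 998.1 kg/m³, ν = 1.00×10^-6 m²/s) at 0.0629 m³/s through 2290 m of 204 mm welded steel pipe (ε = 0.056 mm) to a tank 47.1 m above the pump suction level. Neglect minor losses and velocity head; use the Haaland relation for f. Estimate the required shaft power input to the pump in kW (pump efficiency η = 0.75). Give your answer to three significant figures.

P_shaft ≈ 66.9 kW

V = 4Q/(πD²) = 1.924 m/s; Re = 3.93×10^5; ε/D = 2.75×10^-4; f = 0.01624
h_f = f(L/D)V²/2g = 34.40 m
Total head H = z + h_f = 47.1 + 34.40 = 81.50 m
P_hyd = ρgQH = 998.1·9.81·0.0629·81.50 = 50.19 kW
P_shaft = P_hyd/η = 50.19/0.75 = 66.93 kW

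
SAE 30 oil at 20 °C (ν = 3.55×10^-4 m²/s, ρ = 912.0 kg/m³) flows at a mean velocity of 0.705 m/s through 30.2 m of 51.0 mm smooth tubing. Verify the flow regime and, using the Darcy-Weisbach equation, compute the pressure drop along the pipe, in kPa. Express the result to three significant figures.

Δp ≈ 84.8 kPa

Re = VD/ν = 0.705·0.05100/3.55×10^-4 = 101 → laminar (Re < 2300)
f = 64/Re = 0.6319
h_f = f(L/D)V²/(2g) = 0.6319·(30.2/0.05100)·0.705²/(2·9.81) = 9.479 m
Δp = ρg·h_f = 912.0·9.81·9.479 = 84.81 kPa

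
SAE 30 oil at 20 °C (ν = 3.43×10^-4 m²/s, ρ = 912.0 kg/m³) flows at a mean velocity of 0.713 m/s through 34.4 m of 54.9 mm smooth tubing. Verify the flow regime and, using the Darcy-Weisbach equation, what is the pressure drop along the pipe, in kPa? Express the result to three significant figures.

Re = VD/ν = 0.713·0.05490/3.43×10^-4 = 114 → laminar (Re < 2300)
f = 64/Re = 0.5608
h_f = f(L/D)V²/(2g) = 0.5608·(34.4/0.05490)·0.713²/(2·9.81) = 9.105 m
Δp = ρg·h_f = 912.0·9.81·9.105 = 81.46 kPa

Δp ≈ 81.5 kPa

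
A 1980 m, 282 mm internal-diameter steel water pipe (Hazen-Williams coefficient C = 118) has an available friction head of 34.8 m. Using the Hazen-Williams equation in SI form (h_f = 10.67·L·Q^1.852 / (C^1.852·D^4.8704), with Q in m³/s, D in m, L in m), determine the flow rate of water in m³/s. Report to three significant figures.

Rearranging: Q = [h_f·C^1.852·D^4.8704 / (10.67·L)]^(1/1.852)
Q = [34.8·118^1.852·0.282^4.8704 / (10.67·1980)]^0.540 = 0.1328 m³/s

Q ≈ 0.133 m³/s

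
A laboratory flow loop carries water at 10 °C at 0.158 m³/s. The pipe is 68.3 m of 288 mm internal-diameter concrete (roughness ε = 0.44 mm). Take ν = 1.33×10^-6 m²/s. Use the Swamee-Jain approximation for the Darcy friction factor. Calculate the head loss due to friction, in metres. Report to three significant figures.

V = 4Q/(πD²) = 4·0.158/(π·0.288²) = 2.425 m/s
Re = VD/ν = 2.425·0.288/1.33×10^-6 = 5.25×10^5 → turbulent
ε/D = 0.44/288 = 0.00153
Swamee-Jain: f = 0.02237
h_f = f(L/D)V²/(2g) = 0.02237·(68.3/0.288)·2.425²/(2·9.81) = 1.590 m

h_f ≈ 1.59 m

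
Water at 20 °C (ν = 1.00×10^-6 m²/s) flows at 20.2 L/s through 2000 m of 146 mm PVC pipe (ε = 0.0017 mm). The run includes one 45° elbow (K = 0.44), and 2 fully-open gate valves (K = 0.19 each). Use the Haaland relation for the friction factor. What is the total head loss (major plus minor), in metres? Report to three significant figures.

V = 4Q/(πD²) = 1.207 m/s; V²/2g = 0.07420 m
Re = 1.76×10^5, ε/D = 1.16×10^-5 → f = 0.01595 (Haaland)
Major: h_f = f(L/D)·V²/2g = 0.01595·13699·0.07420 = 16.22 m
Minor: ΣK = 0.820; h_m = ΣK·V²/2g = 0.06085 m
Total H_L = 16.22 + 0.06085 = 16.28 m

H_L ≈ 16.3 m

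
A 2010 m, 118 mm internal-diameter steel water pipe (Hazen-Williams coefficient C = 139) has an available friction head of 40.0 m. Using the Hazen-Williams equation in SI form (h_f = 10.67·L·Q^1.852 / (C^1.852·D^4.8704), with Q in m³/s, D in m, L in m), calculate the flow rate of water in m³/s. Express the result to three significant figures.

Q ≈ 0.0169 m³/s

Rearranging: Q = [h_f·C^1.852·D^4.8704 / (10.67·L)]^(1/1.852)
Q = [40.0·139^1.852·0.118^4.8704 / (10.67·2010)]^0.540 = 0.01693 m³/s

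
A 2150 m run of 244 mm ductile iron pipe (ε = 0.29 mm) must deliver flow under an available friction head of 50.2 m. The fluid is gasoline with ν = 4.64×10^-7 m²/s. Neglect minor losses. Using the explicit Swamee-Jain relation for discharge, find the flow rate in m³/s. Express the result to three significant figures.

Swamee-Jain (Type II): Q = -0.965·√(gD⁵h_f/L)·ln[ε/(3.7D) + √(3.17ν²L/(gD³h_f))]
√(gD⁵h_f/L) = √(9.81·0.244⁵·50.2/2150) = 0.01407
ε/(3.7D) = 3.21×10^-4; √(3.17ν²L/(gD³h_f)) = 1.43×10^-5
Q = -0.965·0.01407·ln(3.355×10^-4) = 0.1087 m³/s
Check: V = 2.32 m/s, Re = 1.22×10^6, f = 0.02078, h_f = 50.4 m ≈ 50.2 m ✓

Q ≈ 0.109 m³/s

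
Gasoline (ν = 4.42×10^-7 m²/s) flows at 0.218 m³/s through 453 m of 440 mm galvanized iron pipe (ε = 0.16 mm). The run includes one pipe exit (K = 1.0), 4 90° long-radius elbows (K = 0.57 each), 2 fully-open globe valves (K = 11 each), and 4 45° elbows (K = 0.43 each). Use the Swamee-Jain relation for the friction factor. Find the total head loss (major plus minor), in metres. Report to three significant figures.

H_L ≈ 4.57 m

V = 4Q/(πD²) = 1.434 m/s; V²/2g = 0.1048 m
Re = 1.43×10^6, ε/D = 3.64×10^-4 → f = 0.01611 (Swamee-Jain)
Major: h_f = f(L/D)·V²/2g = 0.01611·1030·0.1048 = 1.737 m
Minor: ΣK = 27.0; h_m = ΣK·V²/2g = 2.829 m
Total H_L = 1.737 + 2.829 = 4.566 m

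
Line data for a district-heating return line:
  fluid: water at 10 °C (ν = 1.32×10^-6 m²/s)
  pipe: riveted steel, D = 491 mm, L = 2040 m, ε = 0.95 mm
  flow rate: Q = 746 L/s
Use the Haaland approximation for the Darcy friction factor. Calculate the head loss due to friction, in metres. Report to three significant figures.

h_f ≈ 76.8 m

V = 4Q/(πD²) = 4·0.746/(π·0.491²) = 3.940 m/s
Re = VD/ν = 3.940·0.491/1.32×10^-6 = 1.47×10^6 → turbulent
ε/D = 0.95/491 = 0.00193
Haaland: f = 0.02338
h_f = f(L/D)V²/(2g) = 0.02338·(2040/0.491)·3.940²/(2·9.81) = 76.84 m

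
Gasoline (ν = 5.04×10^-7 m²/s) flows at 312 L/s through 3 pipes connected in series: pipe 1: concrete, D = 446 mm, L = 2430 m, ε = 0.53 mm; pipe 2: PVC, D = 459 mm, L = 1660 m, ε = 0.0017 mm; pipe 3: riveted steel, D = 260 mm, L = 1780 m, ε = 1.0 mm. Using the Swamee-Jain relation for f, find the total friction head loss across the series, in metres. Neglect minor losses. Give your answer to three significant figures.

Pipe 1: V = 1.997 m/s, Re = 1.77×10^6, ε/D = 0.00119, f = 0.02070, h_1 = f(L/D)V²/2g = 22.93 m
Pipe 2: V = 1.886 m/s, Re = 1.72×10^6, ε/D = 3.70×10^-6, f = 0.01075, h_2 = f(L/D)V²/2g = 7.045 m
Pipe 3: V = 5.876 m/s, Re = 3.03×10^6, ε/D = 0.00385, f = 0.02816, h_3 = f(L/D)V²/2g = 339.3 m
Series → Q common, losses add: H = Σh = 369.3 m

H ≈ 369 m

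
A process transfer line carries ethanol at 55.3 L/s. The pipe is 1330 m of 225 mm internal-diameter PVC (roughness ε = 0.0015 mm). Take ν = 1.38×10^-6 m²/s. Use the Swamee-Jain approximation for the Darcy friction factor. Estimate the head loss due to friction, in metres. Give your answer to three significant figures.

V = 4Q/(πD²) = 4·0.0553/(π·0.225²) = 1.391 m/s
Re = VD/ν = 1.391·0.225/1.38×10^-6 = 2.27×10^5 → turbulent
ε/D = 0.0015/225 = 6.67×10^-6
Swamee-Jain: f = 0.01523
h_f = f(L/D)V²/(2g) = 0.01523·(1330/0.225)·1.391²/(2·9.81) = 8.873 m

h_f ≈ 8.87 m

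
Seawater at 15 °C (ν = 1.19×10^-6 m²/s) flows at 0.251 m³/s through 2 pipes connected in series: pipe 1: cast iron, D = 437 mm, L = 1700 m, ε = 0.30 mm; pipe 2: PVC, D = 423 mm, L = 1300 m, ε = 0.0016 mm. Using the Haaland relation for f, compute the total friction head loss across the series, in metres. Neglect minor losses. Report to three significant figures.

Pipe 1: V = 1.673 m/s, Re = 6.15×10^5, ε/D = 6.86×10^-4, f = 0.01855, h_1 = f(L/D)V²/2g = 10.30 m
Pipe 2: V = 1.786 m/s, Re = 6.35×10^5, ε/D = 3.78×10^-6, f = 0.01257, h_2 = f(L/D)V²/2g = 6.282 m
Series → Q common, losses add: H = Σh = 16.58 m

H ≈ 16.6 m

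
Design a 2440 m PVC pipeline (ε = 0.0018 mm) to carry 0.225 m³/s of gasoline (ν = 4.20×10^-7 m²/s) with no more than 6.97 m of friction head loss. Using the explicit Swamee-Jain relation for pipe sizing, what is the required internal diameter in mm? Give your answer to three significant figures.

Swamee-Jain (Type III): D = 0.66·[ε^1.25·(LQ²/(gh_f))^4.75 + ν·Q^9.4·(L/(gh_f))^5.2]^0.04
LQ²/(gh_f) = 1.807; L/(gh_f) = 35.69
Term 1 = ε^1.25·(…)^4.75 = 1.09×10^-6; Term 2 = ν·Q^9.4·(…)^5.2 = 4.04×10^-5
D = 0.66·(1.09×10^-6 + 4.04×10^-5)^0.04 = 0.4408 m = 441 mm
Check: V = 1.47 m/s, Re = 1.55×10^6, f = 0.01093, h_f = 6.70 m ≈ 6.97 m ✓

D ≈ 441 mm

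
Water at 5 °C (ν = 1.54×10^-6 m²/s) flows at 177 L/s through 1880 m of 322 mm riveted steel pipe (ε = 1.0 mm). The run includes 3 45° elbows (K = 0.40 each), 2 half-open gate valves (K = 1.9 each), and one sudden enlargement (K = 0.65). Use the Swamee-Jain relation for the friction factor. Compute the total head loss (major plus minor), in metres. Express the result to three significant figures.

H_L ≈ 39.1 m

V = 4Q/(πD²) = 2.174 m/s; V²/2g = 0.2408 m
Re = 4.54×10^5, ε/D = 0.00311 → f = 0.02683 (Swamee-Jain)
Major: h_f = f(L/D)·V²/2g = 0.02683·5839·0.2408 = 37.72 m
Minor: ΣK = 5.65; h_m = ΣK·V²/2g = 1.360 m
Total H_L = 37.72 + 1.360 = 39.08 m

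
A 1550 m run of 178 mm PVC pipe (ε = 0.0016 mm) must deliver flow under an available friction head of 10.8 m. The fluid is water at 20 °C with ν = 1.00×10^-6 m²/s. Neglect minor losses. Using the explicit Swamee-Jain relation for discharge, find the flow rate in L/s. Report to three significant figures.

Q ≈ 31.3 L/s

Swamee-Jain (Type II): Q = -0.965·√(gD⁵h_f/L)·ln[ε/(3.7D) + √(3.17ν²L/(gD³h_f))]
√(gD⁵h_f/L) = √(9.81·0.178⁵·10.8/1550) = 0.003495
ε/(3.7D) = 2.43×10^-6; √(3.17ν²L/(gD³h_f)) = 9.07×10^-5
Q = -0.965·0.003495·ln(9.311×10^-5) = 0.03130 m³/s
Check: V = 1.26 m/s, Re = 2.24×10^5, f = 0.01528, h_f = 10.7 m ≈ 10.8 m ✓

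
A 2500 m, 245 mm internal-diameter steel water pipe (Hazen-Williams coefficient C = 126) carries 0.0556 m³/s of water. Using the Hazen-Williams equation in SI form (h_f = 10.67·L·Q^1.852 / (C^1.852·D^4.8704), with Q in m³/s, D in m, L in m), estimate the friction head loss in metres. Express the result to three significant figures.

h_f = 10.67·2500·0.0556^1.852 / (126^1.852·0.245^4.8704) = 15.39 m

h_f ≈ 15.4 m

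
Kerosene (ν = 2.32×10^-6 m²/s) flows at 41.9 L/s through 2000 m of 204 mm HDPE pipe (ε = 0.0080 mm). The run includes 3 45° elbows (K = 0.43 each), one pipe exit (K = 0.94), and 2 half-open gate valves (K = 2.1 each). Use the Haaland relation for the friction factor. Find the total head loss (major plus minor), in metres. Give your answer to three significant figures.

H_L ≈ 15.0 m

V = 4Q/(πD²) = 1.282 m/s; V²/2g = 0.08376 m
Re = 1.13×10^5, ε/D = 3.92×10^-5 → f = 0.01756 (Haaland)
Major: h_f = f(L/D)·V²/2g = 0.01756·9804·0.08376 = 14.42 m
Minor: ΣK = 6.43; h_m = ΣK·V²/2g = 0.5386 m
Total H_L = 14.42 + 0.5386 = 14.96 m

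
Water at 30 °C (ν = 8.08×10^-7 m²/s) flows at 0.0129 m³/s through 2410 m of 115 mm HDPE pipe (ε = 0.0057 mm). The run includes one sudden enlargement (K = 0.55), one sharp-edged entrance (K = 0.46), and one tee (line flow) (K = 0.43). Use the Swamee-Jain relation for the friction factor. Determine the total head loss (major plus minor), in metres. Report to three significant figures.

V = 4Q/(πD²) = 1.242 m/s; V²/2g = 0.07862 m
Re = 1.77×10^5, ε/D = 4.96×10^-5 → f = 0.01633 (Swamee-Jain)
Major: h_f = f(L/D)·V²/2g = 0.01633·20957·0.07862 = 26.90 m
Minor: ΣK = 1.44; h_m = ΣK·V²/2g = 0.1132 m
Total H_L = 26.90 + 0.1132 = 27.01 m

H_L ≈ 27.0 m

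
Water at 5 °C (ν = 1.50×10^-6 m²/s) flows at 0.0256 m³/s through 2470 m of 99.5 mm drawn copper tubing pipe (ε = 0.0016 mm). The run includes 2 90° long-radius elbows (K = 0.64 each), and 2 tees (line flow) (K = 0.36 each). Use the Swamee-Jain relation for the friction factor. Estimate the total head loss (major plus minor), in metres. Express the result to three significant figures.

H_L ≈ 213 m

V = 4Q/(πD²) = 3.292 m/s; V²/2g = 0.5525 m
Re = 2.18×10^5, ε/D = 1.61×10^-5 → f = 0.01542 (Swamee-Jain)
Major: h_f = f(L/D)·V²/2g = 0.01542·24824·0.5525 = 211.5 m
Minor: ΣK = 2.00; h_m = ΣK·V²/2g = 1.105 m
Total H_L = 211.5 + 1.105 = 212.6 m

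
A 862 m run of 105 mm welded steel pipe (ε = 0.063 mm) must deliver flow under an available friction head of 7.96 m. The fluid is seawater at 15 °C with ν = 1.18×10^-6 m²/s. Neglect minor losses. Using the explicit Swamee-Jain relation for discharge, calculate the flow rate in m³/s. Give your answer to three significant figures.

Q ≈ 0.00821 m³/s

Swamee-Jain (Type II): Q = -0.965·√(gD⁵h_f/L)·ln[ε/(3.7D) + √(3.17ν²L/(gD³h_f))]
√(gD⁵h_f/L) = √(9.81·0.105⁵·7.96/862) = 0.001075
ε/(3.7D) = 1.62×10^-4; √(3.17ν²L/(gD³h_f)) = 2.05×10^-4
Q = -0.965·0.001075·ln(3.673×10^-4) = 0.008207 m³/s
Check: V = 0.948 m/s, Re = 8.43×10^4, f = 0.02128, h_f = 8.00 m ≈ 7.96 m ✓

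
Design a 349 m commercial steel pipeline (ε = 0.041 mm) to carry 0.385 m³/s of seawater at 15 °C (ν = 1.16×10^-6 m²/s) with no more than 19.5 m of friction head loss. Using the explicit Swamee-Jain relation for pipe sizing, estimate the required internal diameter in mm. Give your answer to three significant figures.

Swamee-Jain (Type III): D = 0.66·[ε^1.25·(LQ²/(gh_f))^4.75 + ν·Q^9.4·(L/(gh_f))^5.2]^0.04
LQ²/(gh_f) = 0.2704; L/(gh_f) = 1.824
Term 1 = ε^1.25·(…)^4.75 = 6.58×10^-9; Term 2 = ν·Q^9.4·(…)^5.2 = 3.35×10^-9
D = 0.66·(6.58×10^-9 + 3.35×10^-9)^0.04 = 0.3158 m = 316 mm
Check: V = 4.91 m/s, Re = 1.34×10^6, f = 0.01366, h_f = 18.6 m ≈ 19.5 m ✓

D ≈ 316 mm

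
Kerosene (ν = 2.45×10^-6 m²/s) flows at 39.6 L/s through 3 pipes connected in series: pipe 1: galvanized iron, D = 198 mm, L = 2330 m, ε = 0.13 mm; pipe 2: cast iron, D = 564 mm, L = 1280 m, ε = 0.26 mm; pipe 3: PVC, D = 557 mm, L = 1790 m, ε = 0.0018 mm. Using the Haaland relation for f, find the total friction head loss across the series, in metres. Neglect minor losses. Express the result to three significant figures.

H ≈ 20.6 m

Pipe 1: V = 1.286 m/s, Re = 1.04×10^5, ε/D = 6.57×10^-4, f = 0.02061, h_1 = f(L/D)V²/2g = 20.45 m
Pipe 2: V = 0.1585 m/s, Re = 3.65×10^4, ε/D = 4.61×10^-4, f = 0.02345, h_2 = f(L/D)V²/2g = 0.06814 m
Pipe 3: V = 0.1625 m/s, Re = 3.69×10^4, ε/D = 3.23×10^-6, f = 0.02220, h_3 = f(L/D)V²/2g = 0.09606 m
Series → Q common, losses add: H = Σh = 20.61 m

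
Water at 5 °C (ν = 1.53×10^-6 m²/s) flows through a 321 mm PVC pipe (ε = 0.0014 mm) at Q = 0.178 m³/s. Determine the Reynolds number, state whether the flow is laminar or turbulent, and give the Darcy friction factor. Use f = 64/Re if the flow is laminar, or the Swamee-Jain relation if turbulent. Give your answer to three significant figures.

Re ≈ 4.61×10^5; turbulent; f ≈ 0.0133

V = 4Q/(πD²) = 2.199 m/s
Re = VD/ν = 2.199·0.321/1.53×10^-6 = 4.61×10^5
Re > 4000 → turbulent; ε/D = 4.36×10^-6
Swamee-Jain: f = 0.01335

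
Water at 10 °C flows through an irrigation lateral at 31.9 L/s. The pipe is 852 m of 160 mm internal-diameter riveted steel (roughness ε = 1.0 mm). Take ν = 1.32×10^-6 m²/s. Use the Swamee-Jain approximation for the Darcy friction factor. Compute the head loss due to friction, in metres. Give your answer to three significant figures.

V = 4Q/(πD²) = 4·0.0319/(π·0.160²) = 1.587 m/s
Re = VD/ν = 1.587·0.160/1.32×10^-6 = 1.92×10^5 → turbulent
ε/D = 1.0/160 = 0.00625
Swamee-Jain: f = 0.03313
h_f = f(L/D)V²/(2g) = 0.03313·(852/0.160)·1.587²/(2·9.81) = 22.63 m

h_f ≈ 22.6 m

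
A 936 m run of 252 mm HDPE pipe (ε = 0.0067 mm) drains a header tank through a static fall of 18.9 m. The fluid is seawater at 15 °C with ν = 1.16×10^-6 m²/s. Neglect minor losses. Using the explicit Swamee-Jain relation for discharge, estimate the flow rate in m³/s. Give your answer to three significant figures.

Swamee-Jain (Type II): Q = -0.965·√(gD⁵h_f/L)·ln[ε/(3.7D) + √(3.17ν²L/(gD³h_f))]
√(gD⁵h_f/L) = √(9.81·0.252⁵·18.9/936) = 0.01419
ε/(3.7D) = 7.19×10^-6; √(3.17ν²L/(gD³h_f)) = 3.67×10^-5
Q = -0.965·0.01419·ln(4.387×10^-5) = 0.1374 m³/s
Check: V = 2.75 m/s, Re = 5.98×10^5, f = 0.01314, h_f = 18.9 m ≈ 18.9 m ✓

Q ≈ 0.137 m³/s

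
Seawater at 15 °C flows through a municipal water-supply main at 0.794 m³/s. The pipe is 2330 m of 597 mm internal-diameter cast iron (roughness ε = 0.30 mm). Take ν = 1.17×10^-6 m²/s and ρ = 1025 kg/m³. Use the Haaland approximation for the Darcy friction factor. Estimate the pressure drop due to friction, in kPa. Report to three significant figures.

V = 4Q/(πD²) = 4·0.794/(π·0.597²) = 2.836 m/s
Re = VD/ν = 2.836·0.597/1.17×10^-6 = 1.45×10^6 → turbulent
ε/D = 0.30/597 = 5.03×10^-4
Haaland: f = 0.01706
h_f = f(L/D)V²/(2g) = 0.01706·(2330/0.597)·2.836²/(2·9.81) = 27.30 m
Δp = ρg·h_f = 1025·9.81·27.30 = 274.5 kPa

Δp ≈ 275 kPa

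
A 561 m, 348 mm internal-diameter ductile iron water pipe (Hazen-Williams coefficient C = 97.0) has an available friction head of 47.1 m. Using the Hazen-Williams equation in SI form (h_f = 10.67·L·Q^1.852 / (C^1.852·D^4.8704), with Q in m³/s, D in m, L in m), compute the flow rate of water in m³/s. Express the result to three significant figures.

Rearranging: Q = [h_f·C^1.852·D^4.8704 / (10.67·L)]^(1/1.852)
Q = [47.1·97.0^1.852·0.348^4.8704 / (10.67·561)]^0.540 = 0.4417 m³/s

Q ≈ 0.442 m³/s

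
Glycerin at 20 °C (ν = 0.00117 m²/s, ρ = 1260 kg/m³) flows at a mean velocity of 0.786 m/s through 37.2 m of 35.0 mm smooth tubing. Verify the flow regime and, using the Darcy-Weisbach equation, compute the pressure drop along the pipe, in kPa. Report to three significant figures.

Δp ≈ 1130 kPa

Re = VD/ν = 0.786·0.03500/0.00117 = 23.5 → laminar (Re < 2300)
f = 64/Re = 2.722
h_f = f(L/D)V²/(2g) = 2.722·(37.2/0.03500)·0.786²/(2·9.81) = 91.10 m
Δp = ρg·h_f = 1260·9.81·91.10 = 1126 kPa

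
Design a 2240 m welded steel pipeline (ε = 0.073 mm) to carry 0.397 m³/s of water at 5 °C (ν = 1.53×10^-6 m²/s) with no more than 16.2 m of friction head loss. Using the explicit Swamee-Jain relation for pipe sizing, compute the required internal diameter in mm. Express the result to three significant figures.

D ≈ 489 mm

Swamee-Jain (Type III): D = 0.66·[ε^1.25·(LQ²/(gh_f))^4.75 + ν·Q^9.4·(L/(gh_f))^5.2]^0.04
LQ²/(gh_f) = 2.221; L/(gh_f) = 14.09
Term 1 = ε^1.25·(…)^4.75 = 2.99×10^-4; Term 2 = ν·Q^9.4·(…)^5.2 = 2.45×10^-4
D = 0.66·(2.99×10^-4 + 2.45×10^-4)^0.04 = 0.4886 m = 489 mm
Check: V = 2.12 m/s, Re = 6.76×10^5, f = 0.01460, h_f = 15.3 m ≈ 16.2 m ✓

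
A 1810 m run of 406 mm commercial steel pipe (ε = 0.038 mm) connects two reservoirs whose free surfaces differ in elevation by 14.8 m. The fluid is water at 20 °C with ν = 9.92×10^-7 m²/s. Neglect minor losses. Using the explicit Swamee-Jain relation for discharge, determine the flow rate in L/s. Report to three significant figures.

Swamee-Jain (Type II): Q = -0.965·√(gD⁵h_f/L)·ln[ε/(3.7D) + √(3.17ν²L/(gD³h_f))]
√(gD⁵h_f/L) = √(9.81·0.406⁵·14.8/1810) = 0.02975
ε/(3.7D) = 2.53×10^-5; √(3.17ν²L/(gD³h_f)) = 2.41×10^-5
Q = -0.965·0.02975·ln(4.940×10^-5) = 0.2846 m³/s
Check: V = 2.20 m/s, Re = 9.00×10^5, f = 0.01354, h_f = 14.9 m ≈ 14.8 m ✓

Q ≈ 285 L/s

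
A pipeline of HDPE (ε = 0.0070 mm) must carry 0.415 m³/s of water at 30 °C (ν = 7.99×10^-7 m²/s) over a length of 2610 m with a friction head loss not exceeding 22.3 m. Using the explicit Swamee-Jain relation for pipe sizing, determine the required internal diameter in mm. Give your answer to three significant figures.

D ≈ 455 mm

Swamee-Jain (Type III): D = 0.66·[ε^1.25·(LQ²/(gh_f))^4.75 + ν·Q^9.4·(L/(gh_f))^5.2]^0.04
LQ²/(gh_f) = 2.055; L/(gh_f) = 11.93
Term 1 = ε^1.25·(…)^4.75 = 1.10×10^-5; Term 2 = ν·Q^9.4·(…)^5.2 = 8.14×10^-5
D = 0.66·(1.10×10^-5 + 8.14×10^-5)^0.04 = 0.4552 m = 455 mm
Check: V = 2.55 m/s, Re = 1.45×10^6, f = 0.01137, h_f = 21.6 m ≈ 22.3 m ✓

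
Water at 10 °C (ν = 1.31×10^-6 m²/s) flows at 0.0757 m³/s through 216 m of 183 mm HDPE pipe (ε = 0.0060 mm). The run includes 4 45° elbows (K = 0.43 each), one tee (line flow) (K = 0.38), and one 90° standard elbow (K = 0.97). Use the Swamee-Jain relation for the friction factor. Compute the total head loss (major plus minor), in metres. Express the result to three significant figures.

V = 4Q/(πD²) = 2.878 m/s; V²/2g = 0.4222 m
Re = 4.02×10^5, ε/D = 3.28×10^-5 → f = 0.01406 (Swamee-Jain)
Major: h_f = f(L/D)·V²/2g = 0.01406·1180·0.4222 = 7.007 m
Minor: ΣK = 3.07; h_m = ΣK·V²/2g = 1.296 m
Total H_L = 7.007 + 1.296 = 8.303 m

H_L ≈ 8.30 m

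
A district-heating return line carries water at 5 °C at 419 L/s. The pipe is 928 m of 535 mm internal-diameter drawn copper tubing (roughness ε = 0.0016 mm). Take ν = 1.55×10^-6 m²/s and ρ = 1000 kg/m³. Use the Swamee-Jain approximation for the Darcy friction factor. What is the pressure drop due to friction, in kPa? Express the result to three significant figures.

Δp ≈ 37.9 kPa

V = 4Q/(πD²) = 4·0.419/(π·0.535²) = 1.864 m/s
Re = VD/ν = 1.864·0.535/1.55×10^-6 = 6.43×10^5 → turbulent
ε/D = 0.0016/535 = 2.99×10^-6
Swamee-Jain: f = 0.01258
h_f = f(L/D)V²/(2g) = 0.01258·(928/0.535)·1.864²/(2·9.81) = 3.863 m
Δp = ρg·h_f = 1000·9.81·3.863 = 37.89 kPa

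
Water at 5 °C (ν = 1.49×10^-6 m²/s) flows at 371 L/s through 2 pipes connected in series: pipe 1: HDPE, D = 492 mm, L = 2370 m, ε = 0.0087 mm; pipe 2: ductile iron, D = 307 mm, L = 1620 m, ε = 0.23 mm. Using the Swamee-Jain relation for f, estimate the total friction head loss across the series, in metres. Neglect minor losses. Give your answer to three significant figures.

Pipe 1: V = 1.951 m/s, Re = 6.44×10^5, ε/D = 1.77×10^-5, f = 0.01284, h_1 = f(L/D)V²/2g = 12.01 m
Pipe 2: V = 5.012 m/s, Re = 1.03×10^6, ε/D = 7.49×10^-4, f = 0.01878, h_2 = f(L/D)V²/2g = 126.9 m
Series → Q common, losses add: H = Σh = 138.9 m

H ≈ 139 m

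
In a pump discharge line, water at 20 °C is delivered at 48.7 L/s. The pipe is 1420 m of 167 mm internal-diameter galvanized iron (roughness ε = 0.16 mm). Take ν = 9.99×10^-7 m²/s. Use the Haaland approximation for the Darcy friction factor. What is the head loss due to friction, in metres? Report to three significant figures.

h_f ≈ 43.2 m

V = 4Q/(πD²) = 4·0.0487/(π·0.167²) = 2.223 m/s
Re = VD/ν = 2.223·0.167/9.99×10^-7 = 3.72×10^5 → turbulent
ε/D = 0.16/167 = 9.58×10^-4
Haaland: f = 0.02019
h_f = f(L/D)V²/(2g) = 0.02019·(1420/0.167)·2.223²/(2·9.81) = 43.24 m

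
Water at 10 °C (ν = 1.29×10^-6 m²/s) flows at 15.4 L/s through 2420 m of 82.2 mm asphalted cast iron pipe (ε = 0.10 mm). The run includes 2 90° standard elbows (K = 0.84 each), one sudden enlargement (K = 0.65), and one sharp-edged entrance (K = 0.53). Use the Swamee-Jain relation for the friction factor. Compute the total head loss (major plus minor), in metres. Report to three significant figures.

H_L ≈ 280 m

V = 4Q/(πD²) = 2.902 m/s; V²/2g = 0.4292 m
Re = 1.85×10^5, ε/D = 0.00122 → f = 0.02210 (Swamee-Jain)
Major: h_f = f(L/D)·V²/2g = 0.02210·29440·0.4292 = 279.3 m
Minor: ΣK = 2.86; h_m = ΣK·V²/2g = 1.228 m
Total H_L = 279.3 + 1.228 = 280.5 m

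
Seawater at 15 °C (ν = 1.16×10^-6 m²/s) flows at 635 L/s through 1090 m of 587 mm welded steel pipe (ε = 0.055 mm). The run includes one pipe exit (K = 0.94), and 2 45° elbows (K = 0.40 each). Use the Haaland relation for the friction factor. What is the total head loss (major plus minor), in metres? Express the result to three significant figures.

H_L ≈ 7.29 m

V = 4Q/(πD²) = 2.346 m/s; V²/2g = 0.2806 m
Re = 1.19×10^6, ε/D = 9.37×10^-5 → f = 0.01305 (Haaland)
Major: h_f = f(L/D)·V²/2g = 0.01305·1857·0.2806 = 6.801 m
Minor: ΣK = 1.74; h_m = ΣK·V²/2g = 0.4883 m
Total H_L = 6.801 + 0.4883 = 7.290 m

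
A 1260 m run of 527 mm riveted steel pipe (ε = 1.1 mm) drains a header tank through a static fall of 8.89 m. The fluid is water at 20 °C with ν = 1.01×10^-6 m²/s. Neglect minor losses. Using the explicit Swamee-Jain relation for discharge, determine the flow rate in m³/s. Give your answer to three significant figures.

Swamee-Jain (Type II): Q = -0.965·√(gD⁵h_f/L)·ln[ε/(3.7D) + √(3.17ν²L/(gD³h_f))]
√(gD⁵h_f/L) = √(9.81·0.527⁵·8.89/1260) = 0.05304
ε/(3.7D) = 5.64×10^-4; √(3.17ν²L/(gD³h_f)) = 1.79×10^-5
Q = -0.965·0.05304·ln(5.820×10^-4) = 0.3813 m³/s
Check: V = 1.75 m/s, Re = 9.12×10^5, f = 0.02396, h_f = 8.92 m ≈ 8.89 m ✓

Q ≈ 0.381 m³/s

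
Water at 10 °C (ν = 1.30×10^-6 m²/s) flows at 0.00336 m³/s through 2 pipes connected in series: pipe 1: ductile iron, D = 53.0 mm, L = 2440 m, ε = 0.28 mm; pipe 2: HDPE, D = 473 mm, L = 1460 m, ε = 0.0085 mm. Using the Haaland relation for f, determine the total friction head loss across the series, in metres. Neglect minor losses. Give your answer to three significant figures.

H ≈ 175 m

Pipe 1: V = 1.523 m/s, Re = 6.21×10^4, ε/D = 0.00528, f = 0.03224, h_1 = f(L/D)V²/2g = 175.5 m
Pipe 2: V = 0.01912 m/s, Re = 6960, ε/D = 1.80×10^-5, f = 0.03422, h_2 = f(L/D)V²/2g = 0.001969 m
Series → Q common, losses add: H = Σh = 175.5 m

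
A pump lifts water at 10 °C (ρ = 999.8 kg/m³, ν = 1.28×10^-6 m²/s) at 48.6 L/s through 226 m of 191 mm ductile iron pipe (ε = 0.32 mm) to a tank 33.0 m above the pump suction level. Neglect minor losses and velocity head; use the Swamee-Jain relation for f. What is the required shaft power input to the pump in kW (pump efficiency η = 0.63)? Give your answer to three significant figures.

V = 4Q/(πD²) = 1.696 m/s; Re = 2.53×10^5; ε/D = 0.00168; f = 0.02332
h_f = f(L/D)V²/2g = 4.046 m
Total head H = z + h_f = 33.0 + 4.046 = 37.05 m
P_hyd = ρgQH = 999.8·9.81·0.0486·37.05 = 17.66 kW
P_shaft = P_hyd/η = 17.66/0.63 = 28.03 kW

P_shaft ≈ 28.0 kW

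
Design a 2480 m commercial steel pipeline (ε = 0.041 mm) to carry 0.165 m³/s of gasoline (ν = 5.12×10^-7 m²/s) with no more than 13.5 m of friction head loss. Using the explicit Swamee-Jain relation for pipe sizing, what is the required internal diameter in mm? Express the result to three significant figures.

D ≈ 358 mm

Swamee-Jain (Type III): D = 0.66·[ε^1.25·(LQ²/(gh_f))^4.75 + ν·Q^9.4·(L/(gh_f))^5.2]^0.04
LQ²/(gh_f) = 0.5098; L/(gh_f) = 18.73
Term 1 = ε^1.25·(…)^4.75 = 1.34×10^-7; Term 2 = ν·Q^9.4·(…)^5.2 = 9.34×10^-8
D = 0.66·(1.34×10^-7 + 9.34×10^-8)^0.04 = 0.3579 m = 358 mm
Check: V = 1.64 m/s, Re = 1.15×10^6, f = 0.01358, h_f = 12.9 m ≈ 13.5 m ✓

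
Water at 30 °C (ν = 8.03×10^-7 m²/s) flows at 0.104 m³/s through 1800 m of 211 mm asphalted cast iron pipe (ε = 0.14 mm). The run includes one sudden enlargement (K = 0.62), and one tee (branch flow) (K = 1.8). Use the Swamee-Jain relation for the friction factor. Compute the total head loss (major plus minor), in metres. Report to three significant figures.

H_L ≈ 72.0 m

V = 4Q/(πD²) = 2.974 m/s; V²/2g = 0.4509 m
Re = 7.82×10^5, ε/D = 6.64×10^-4 → f = 0.01844 (Swamee-Jain)
Major: h_f = f(L/D)·V²/2g = 0.01844·8531·0.4509 = 70.92 m
Minor: ΣK = 2.42; h_m = ΣK·V²/2g = 1.091 m
Total H_L = 70.92 + 1.091 = 72.01 m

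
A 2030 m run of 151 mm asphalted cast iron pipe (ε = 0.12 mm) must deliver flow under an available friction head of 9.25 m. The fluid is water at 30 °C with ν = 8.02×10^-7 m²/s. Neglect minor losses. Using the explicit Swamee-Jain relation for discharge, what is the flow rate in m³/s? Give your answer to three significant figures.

Q ≈ 0.0145 m³/s

Swamee-Jain (Type II): Q = -0.965·√(gD⁵h_f/L)·ln[ε/(3.7D) + √(3.17ν²L/(gD³h_f))]
√(gD⁵h_f/L) = √(9.81·0.151⁵·9.25/2030) = 0.001873
ε/(3.7D) = 2.15×10^-4; √(3.17ν²L/(gD³h_f)) = 1.15×10^-4
Q = -0.965·0.001873·ln(3.299×10^-4) = 0.01449 m³/s
Check: V = 0.809 m/s, Re = 1.52×10^5, f = 0.02077, h_f = 9.32 m ≈ 9.25 m ✓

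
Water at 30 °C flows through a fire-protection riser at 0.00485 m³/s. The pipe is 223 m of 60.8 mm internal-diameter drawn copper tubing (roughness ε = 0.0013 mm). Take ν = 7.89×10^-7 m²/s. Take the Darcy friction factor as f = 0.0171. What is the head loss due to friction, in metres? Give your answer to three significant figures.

h_f ≈ 8.92 m

V = 4Q/(πD²) = 4·0.00485/(π·0.0608²) = 1.670 m/s
h_f = f(L/D)V²/(2g) = 0.01710·(223/0.0608)·1.670²/(2·9.81) = 8.920 m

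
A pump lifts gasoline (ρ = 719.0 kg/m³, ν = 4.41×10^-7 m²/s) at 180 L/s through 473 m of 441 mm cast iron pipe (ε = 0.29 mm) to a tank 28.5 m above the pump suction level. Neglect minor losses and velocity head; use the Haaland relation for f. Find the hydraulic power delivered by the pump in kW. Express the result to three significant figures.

V = 4Q/(πD²) = 1.178 m/s; Re = 1.18×10^6; ε/D = 6.58×10^-4; f = 0.01812
h_f = f(L/D)V²/2g = 1.376 m
Total head H = z + h_f = 28.5 + 1.376 = 29.88 m
P_hyd = ρgQH = 719.0·9.81·0.180·29.88 = 37.93 kW

P_hyd ≈ 37.9 kW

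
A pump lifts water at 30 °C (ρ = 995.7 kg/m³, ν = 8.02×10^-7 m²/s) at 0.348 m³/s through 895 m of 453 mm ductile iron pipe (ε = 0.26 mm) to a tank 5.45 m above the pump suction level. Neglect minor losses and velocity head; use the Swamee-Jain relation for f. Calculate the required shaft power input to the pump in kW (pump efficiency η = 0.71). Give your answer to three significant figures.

P_shaft ≈ 65.9 kW

V = 4Q/(πD²) = 2.159 m/s; Re = 1.22×10^6; ε/D = 5.74×10^-4; f = 0.01769
h_f = f(L/D)V²/2g = 8.307 m
Total head H = z + h_f = 5.45 + 8.307 = 13.76 m
P_hyd = ρgQH = 995.7·9.81·0.348·13.76 = 46.76 kW
P_shaft = P_hyd/η = 46.76/0.71 = 65.86 kW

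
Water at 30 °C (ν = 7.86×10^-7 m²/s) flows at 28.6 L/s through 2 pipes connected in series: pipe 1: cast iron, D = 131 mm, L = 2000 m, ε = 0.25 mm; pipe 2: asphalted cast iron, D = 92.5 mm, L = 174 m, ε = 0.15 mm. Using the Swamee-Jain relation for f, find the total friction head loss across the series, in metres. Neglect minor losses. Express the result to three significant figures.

H ≈ 123 m

Pipe 1: V = 2.122 m/s, Re = 3.54×10^5, ε/D = 0.00191, f = 0.02380, h_1 = f(L/D)V²/2g = 83.39 m
Pipe 2: V = 4.256 m/s, Re = 5.01×10^5, ε/D = 0.00162, f = 0.02271, h_2 = f(L/D)V²/2g = 39.44 m
Series → Q common, losses add: H = Σh = 122.8 m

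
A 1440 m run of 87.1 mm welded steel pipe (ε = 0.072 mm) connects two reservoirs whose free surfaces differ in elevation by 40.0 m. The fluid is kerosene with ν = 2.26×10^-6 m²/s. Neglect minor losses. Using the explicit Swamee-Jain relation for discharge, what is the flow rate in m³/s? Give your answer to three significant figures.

Q ≈ 0.00852 m³/s

Swamee-Jain (Type II): Q = -0.965·√(gD⁵h_f/L)·ln[ε/(3.7D) + √(3.17ν²L/(gD³h_f))]
√(gD⁵h_f/L) = √(9.81·0.0871⁵·40.0/1440) = 0.001169
ε/(3.7D) = 2.23×10^-4; √(3.17ν²L/(gD³h_f)) = 3.00×10^-4
Q = -0.965·0.001169·ln(5.233×10^-4) = 0.008521 m³/s
Check: V = 1.43 m/s, Re = 5.51×10^4, f = 0.02334, h_f = 40.2 m ≈ 40.0 m ✓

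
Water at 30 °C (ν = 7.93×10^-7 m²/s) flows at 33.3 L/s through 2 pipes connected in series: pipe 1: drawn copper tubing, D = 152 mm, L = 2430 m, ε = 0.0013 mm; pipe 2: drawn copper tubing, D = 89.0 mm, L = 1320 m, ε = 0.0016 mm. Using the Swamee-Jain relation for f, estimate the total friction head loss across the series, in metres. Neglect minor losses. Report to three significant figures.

Pipe 1: V = 1.835 m/s, Re = 3.52×10^5, ε/D = 8.55×10^-6, f = 0.01407, h_1 = f(L/D)V²/2g = 38.60 m
Pipe 2: V = 5.353 m/s, Re = 6.01×10^5, ε/D = 1.80×10^-5, f = 0.01299, h_2 = f(L/D)V²/2g = 281.3 m
Series → Q common, losses add: H = Σh = 319.9 m

H ≈ 320 m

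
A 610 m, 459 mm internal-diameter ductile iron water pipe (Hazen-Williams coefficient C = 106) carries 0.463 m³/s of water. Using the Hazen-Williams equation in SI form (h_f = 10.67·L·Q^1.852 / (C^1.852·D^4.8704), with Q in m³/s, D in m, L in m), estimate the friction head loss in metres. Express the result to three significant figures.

h_f = 10.67·610·0.463^1.852 / (106^1.852·0.459^4.8704) = 12.31 m

h_f ≈ 12.3 m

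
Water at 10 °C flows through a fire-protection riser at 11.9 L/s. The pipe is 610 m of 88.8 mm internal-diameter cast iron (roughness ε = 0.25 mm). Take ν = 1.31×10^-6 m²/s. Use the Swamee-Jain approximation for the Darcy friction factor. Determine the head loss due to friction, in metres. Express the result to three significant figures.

V = 4Q/(πD²) = 4·0.0119/(π·0.0888²) = 1.921 m/s
Re = VD/ν = 1.921·0.0888/1.31×10^-6 = 1.30×10^5 → turbulent
ε/D = 0.25/88.8 = 0.00282
Swamee-Jain: f = 0.02698
h_f = f(L/D)V²/(2g) = 0.02698·(610/0.0888)·1.921²/(2·9.81) = 34.88 m

h_f ≈ 34.9 m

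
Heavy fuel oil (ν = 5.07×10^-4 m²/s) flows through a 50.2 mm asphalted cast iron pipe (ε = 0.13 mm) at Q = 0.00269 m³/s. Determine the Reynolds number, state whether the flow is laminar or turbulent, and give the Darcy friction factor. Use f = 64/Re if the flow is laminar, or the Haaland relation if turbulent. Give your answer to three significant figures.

Re ≈ 135; laminar; f = 64/Re ≈ 0.476

V = 4Q/(πD²) = 1.359 m/s
Re = VD/ν = 1.359·0.0502/5.07×10^-4 = 135
Re < 2300 → laminar → f = 64/Re = 0.4756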